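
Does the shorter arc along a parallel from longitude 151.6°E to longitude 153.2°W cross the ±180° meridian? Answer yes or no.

Naïve |-153.2 − 151.6| = 304.8° > 180°, so the shorter arc goes the other way round — across 180°.
Signed shortest Δλ = ((-153.2 − 151.6 + 180) mod 360) − 180 = 55.2°.
Going east by 55.2° from +151.6° passes through 180° before reaching -153.2°.

Yes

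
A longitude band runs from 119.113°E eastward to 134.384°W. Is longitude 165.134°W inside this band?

Yes

Band width going east from +119.113° to -134.384°: ((-134.384 − 119.113) mod 360) = 106.503°.
Offset of -165.134° east of the west edge: ((-165.134 − 119.113) mod 360) = 75.753°.
75.753° ≤ 106.503° ⇒ inside.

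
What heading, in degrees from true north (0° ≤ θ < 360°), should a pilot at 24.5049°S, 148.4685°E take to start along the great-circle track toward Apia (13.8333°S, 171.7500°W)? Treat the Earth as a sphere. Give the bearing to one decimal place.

Δλ = -171.7500 − 148.4685 = -320.2185°; wrapped into (−180°, 180°]: 39.7815°.
θ = atan2( sin Δλ · cos φ₂ , cos φ₁ · sin φ₂ − sin φ₁ · cos φ₂ · cos Δλ )
  = atan2(0.62130, 0.09194) = 81.582° → normalised to [0°, 360°): 81.582°.

81.6°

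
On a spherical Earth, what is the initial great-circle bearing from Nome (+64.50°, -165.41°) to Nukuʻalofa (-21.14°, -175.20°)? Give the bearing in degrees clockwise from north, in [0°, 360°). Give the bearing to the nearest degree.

Δλ = -175.20 − -165.41 = -9.79°.
θ = atan2( sin Δλ · cos φ₂ , cos φ₁ · sin φ₂ − sin φ₁ · cos φ₂ · cos Δλ )
  = atan2(-0.15859, -0.98485) = -170.852° → normalised to [0°, 360°): 189.148°.

189°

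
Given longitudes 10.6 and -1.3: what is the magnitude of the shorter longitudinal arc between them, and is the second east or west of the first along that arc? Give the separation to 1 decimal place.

11.9° west

Raw difference: -1.3 − 10.6 = -11.9°.
Normalise into (−180°, 180°]: -11.9° stays -11.9°.
Negative ⇒ the second point lies to the west; separation 11.9°.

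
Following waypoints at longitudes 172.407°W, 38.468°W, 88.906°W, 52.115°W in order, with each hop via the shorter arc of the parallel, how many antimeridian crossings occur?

0

Leg 1: -172.407° → -38.468°, shortest Δλ = 133.939° (east) — does not cross 180°.
Leg 2: -38.468° → -88.906°, shortest Δλ = -50.438° (west) — does not cross 180°.
Leg 3: -88.906° → -52.115°, shortest Δλ = 36.791° (east) — does not cross 180°.
Total crossings: 0.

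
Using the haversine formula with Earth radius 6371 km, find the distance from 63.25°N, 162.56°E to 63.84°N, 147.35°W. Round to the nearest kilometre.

2418 km

Δλ = -147.35 − 162.56 = -309.91°; wrapped into (−180°, 180°]: 50.09°.
Δφ = 63.84 − 63.25 = 0.59°.
a = sin²(Δφ/2) + cos φ₁ · cos φ₂ · sin²(Δλ/2) = 0.035588.
c = 2·atan2(√a, √(1−a)) = 0.37957 rad → d = 6371·c ≈ 2418.26 km.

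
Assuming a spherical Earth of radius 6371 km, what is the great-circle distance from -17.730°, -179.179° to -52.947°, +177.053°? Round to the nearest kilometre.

3930 km

Δλ = 177.053 − -179.179 = 356.232°; wrapped into (−180°, 180°]: -3.768°.
Δφ = -52.947 − -17.730 = -35.217°.
a = sin²(Δφ/2) + cos φ₁ · cos φ₂ · sin²(Δλ/2) = 0.092133.
c = 2·atan2(√a, √(1−a)) = 0.61680 rad → d = 6371·c ≈ 3929.64 km.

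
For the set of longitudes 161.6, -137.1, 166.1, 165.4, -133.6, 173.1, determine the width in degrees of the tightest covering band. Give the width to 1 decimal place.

Sort the longitudes: -137.1°, -133.6°, +161.6°, +165.4°, +166.1°, +173.1°.
Eastward gaps between consecutive values (wrapping around): 3.5°, 295.2°, 3.8°, 0.7°, 7.0°, 49.8°.
Largest gap = 295.2° ⇒ minimal covering band is its complement: 360° − 295.2° = 64.8°.
Band runs from +161.6° eastward to -133.6°, crossing the antimeridian.

64.8°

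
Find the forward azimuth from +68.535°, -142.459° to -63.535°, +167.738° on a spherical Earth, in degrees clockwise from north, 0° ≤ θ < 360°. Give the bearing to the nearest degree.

Δλ = 167.738 − -142.459 = 310.197°; wrapped into (−180°, 180°]: -49.803°.
θ = atan2( sin Δλ · cos φ₂ , cos φ₁ · sin φ₂ − sin φ₁ · cos φ₂ · cos Δλ )
  = atan2(-0.34040, -0.59527) = -150.237° → normalised to [0°, 360°): 209.763°.

210°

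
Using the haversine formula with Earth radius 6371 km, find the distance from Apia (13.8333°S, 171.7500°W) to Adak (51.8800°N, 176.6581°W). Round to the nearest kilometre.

Δλ = -176.6581 − -171.7500 = -4.9081°.
Δφ = 51.8800 − -13.8333 = 65.7133°.
a = sin²(Δφ/2) + cos φ₁ · cos φ₂ · sin²(Δλ/2) = 0.295448.
c = 2·atan2(√a, √(1−a)) = 1.14932 rad → d = 6371·c ≈ 7322.34 km.

7322 km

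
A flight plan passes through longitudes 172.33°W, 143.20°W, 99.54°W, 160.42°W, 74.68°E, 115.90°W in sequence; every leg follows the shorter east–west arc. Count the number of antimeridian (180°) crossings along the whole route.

Leg 1: -172.33° → -143.20°, shortest Δλ = 29.13° (east) — does not cross 180°.
Leg 2: -143.20° → -99.54°, shortest Δλ = 43.66° (east) — does not cross 180°.
Leg 3: -99.54° → -160.42°, shortest Δλ = -60.88° (west) — does not cross 180°.
Leg 4: -160.42° → +74.68°, shortest Δλ = -124.9° (west) — crosses 180°.
Leg 5: +74.68° → -115.90°, shortest Δλ = 169.42° (east) — crosses 180°.
Total crossings: 2.

2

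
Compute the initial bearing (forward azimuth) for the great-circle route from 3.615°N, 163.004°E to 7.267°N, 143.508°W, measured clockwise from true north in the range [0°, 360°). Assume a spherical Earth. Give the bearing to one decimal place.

Δλ = -143.508 − 163.004 = -306.512°; wrapped into (−180°, 180°]: 53.488°.
θ = atan2( sin Δλ · cos φ₂ , cos φ₁ · sin φ₂ − sin φ₁ · cos φ₂ · cos Δλ )
  = atan2(0.79728, 0.08903) = 83.628° → normalised to [0°, 360°): 83.628°.

83.6°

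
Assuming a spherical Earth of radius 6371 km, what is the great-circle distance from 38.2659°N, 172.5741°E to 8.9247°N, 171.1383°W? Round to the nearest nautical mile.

1969 nmi

Δλ = -171.1383 − 172.5741 = -343.7124°; wrapped into (−180°, 180°]: 16.2876°.
Δφ = 8.9247 − 38.2659 = -29.3412°.
a = sin²(Δφ/2) + cos φ₁ · cos φ₂ · sin²(Δλ/2) = 0.079706.
c = 2·atan2(√a, √(1−a)) = 0.57243 rad → d = 6371·c ≈ 3646.95 km ≈ 1969.19 nmi.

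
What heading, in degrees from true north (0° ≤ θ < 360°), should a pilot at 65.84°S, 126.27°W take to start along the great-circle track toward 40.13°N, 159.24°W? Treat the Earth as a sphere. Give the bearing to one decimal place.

Δλ = -159.24 − -126.27 = -32.97°.
θ = atan2( sin Δλ · cos φ₂ , cos φ₁ · sin φ₂ − sin φ₁ · cos φ₂ · cos Δλ )
  = atan2(-0.41609, 0.84906) = -26.107° → normalised to [0°, 360°): 333.893°.

333.9°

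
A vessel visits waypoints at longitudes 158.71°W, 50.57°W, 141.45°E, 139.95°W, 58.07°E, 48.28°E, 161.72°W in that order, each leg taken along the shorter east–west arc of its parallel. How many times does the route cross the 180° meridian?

4

Leg 1: -158.71° → -50.57°, shortest Δλ = 108.14° (east) — does not cross 180°.
Leg 2: -50.57° → +141.45°, shortest Δλ = -167.98° (west) — crosses 180°.
Leg 3: +141.45° → -139.95°, shortest Δλ = 78.6° (east) — crosses 180°.
Leg 4: -139.95° → +58.07°, shortest Δλ = -161.98° (west) — crosses 180°.
Leg 5: +58.07° → +48.28°, shortest Δλ = -9.79° (west) — does not cross 180°.
Leg 6: +48.28° → -161.72°, shortest Δλ = 150.0° (east) — crosses 180°.
Total crossings: 4.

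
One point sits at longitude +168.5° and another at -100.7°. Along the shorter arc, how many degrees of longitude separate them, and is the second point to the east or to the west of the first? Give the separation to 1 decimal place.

90.8° east

Raw difference: -100.7 − 168.5 = -269.2°.
Normalise into (−180°, 180°]: -269.2° + 360° = 90.8°.
Positive ⇒ the second point lies to the east; separation 90.8°.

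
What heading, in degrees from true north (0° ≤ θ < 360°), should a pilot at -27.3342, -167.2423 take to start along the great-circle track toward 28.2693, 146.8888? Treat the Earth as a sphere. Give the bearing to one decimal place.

318.0°

Δλ = 146.8888 − -167.2423 = 314.1311°; wrapped into (−180°, 180°]: -45.8689°.
θ = atan2( sin Δλ · cos φ₂ , cos φ₁ · sin φ₂ − sin φ₁ · cos φ₂ · cos Δλ )
  = atan2(-0.63214, 0.70233) = -41.989° → normalised to [0°, 360°): 318.011°.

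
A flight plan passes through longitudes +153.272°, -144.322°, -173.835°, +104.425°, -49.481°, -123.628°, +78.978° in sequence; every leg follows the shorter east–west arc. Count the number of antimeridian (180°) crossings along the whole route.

Leg 1: +153.272° → -144.322°, shortest Δλ = 62.406° (east) — crosses 180°.
Leg 2: -144.322° → -173.835°, shortest Δλ = -29.513° (west) — does not cross 180°.
Leg 3: -173.835° → +104.425°, shortest Δλ = -81.74° (west) — crosses 180°.
Leg 4: +104.425° → -49.481°, shortest Δλ = -153.906° (west) — does not cross 180°.
Leg 5: -49.481° → -123.628°, shortest Δλ = -74.147° (west) — does not cross 180°.
Leg 6: -123.628° → +78.978°, shortest Δλ = -157.394° (west) — crosses 180°.
Total crossings: 3.

3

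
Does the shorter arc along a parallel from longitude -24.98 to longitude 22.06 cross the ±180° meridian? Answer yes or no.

Signed shortest Δλ = ((22.06 − -24.98 + 180) mod 360) − 180 = 47.04°.
Going east by 47.04° from -24.98° reaches +22.06° without touching 180°.

No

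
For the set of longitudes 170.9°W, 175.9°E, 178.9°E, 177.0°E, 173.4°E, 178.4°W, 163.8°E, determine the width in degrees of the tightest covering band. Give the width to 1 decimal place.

25.3°

Sort the longitudes: -178.4°, -170.9°, +163.8°, +173.4°, +175.9°, +177.0°, +178.9°.
Eastward gaps between consecutive values (wrapping around): 7.5°, 334.7°, 9.6°, 2.5°, 1.1°, 1.9°, 2.7°.
Largest gap = 334.7° ⇒ minimal covering band is its complement: 360° − 334.7° = 25.3°.
Band runs from +163.8° eastward to -170.9°, crossing the antimeridian.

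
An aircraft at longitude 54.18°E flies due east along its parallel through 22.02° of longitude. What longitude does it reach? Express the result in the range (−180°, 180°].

Start at +54.18°; shift +22.02° → +76.20°.
+76.20° already lies in (−180°, 180°].

76.20°E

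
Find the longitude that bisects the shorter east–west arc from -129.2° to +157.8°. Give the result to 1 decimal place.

Signed shortest Δλ from -129.2° to +157.8° is -73.0°.
Midpoint longitude = -129.2° + (-73.0°)/2 = -129.2° − 36.5° = -165.7°.
(The naïve average (-129.2 + +157.8)/2 = 14.3° is on the wrong side of the globe.)

-165.7°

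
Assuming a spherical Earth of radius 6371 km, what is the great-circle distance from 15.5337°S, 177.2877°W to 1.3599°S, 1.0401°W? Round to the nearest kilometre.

18092 km

Δλ = -1.0401 − -177.2877 = 176.2476°.
Δφ = -1.3599 − -15.5337 = 14.1738°.
a = sin²(Δφ/2) + cos φ₁ · cos φ₂ · sin²(Δλ/2) = 0.977391.
c = 2·atan2(√a, √(1−a)) = 2.83972 rad → d = 6371·c ≈ 18091.85 km.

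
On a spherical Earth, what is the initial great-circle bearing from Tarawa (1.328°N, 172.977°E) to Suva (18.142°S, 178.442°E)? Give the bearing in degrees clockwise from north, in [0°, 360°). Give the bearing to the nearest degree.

165°

Δλ = 178.442 − 172.977 = 5.465°.
θ = atan2( sin Δλ · cos φ₂ , cos φ₁ · sin φ₂ − sin φ₁ · cos φ₂ · cos Δλ )
  = atan2(0.09050, -0.33321) = 164.805° → normalised to [0°, 360°): 164.805°.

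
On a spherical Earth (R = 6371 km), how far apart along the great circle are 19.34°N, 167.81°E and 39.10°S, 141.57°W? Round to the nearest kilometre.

8360 km

Δλ = -141.57 − 167.81 = -309.38°; wrapped into (−180°, 180°]: 50.62°.
Δφ = -39.10 − 19.34 = -58.44°.
a = sin²(Δφ/2) + cos φ₁ · cos φ₂ · sin²(Δλ/2) = 0.372138.
c = 2·atan2(√a, √(1−a)) = 1.31220 rad → d = 6371·c ≈ 8360.03 km.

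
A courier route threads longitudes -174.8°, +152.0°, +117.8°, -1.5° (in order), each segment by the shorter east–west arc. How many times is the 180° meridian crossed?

Leg 1: -174.8° → +152.0°, shortest Δλ = -33.2° (west) — crosses 180°.
Leg 2: +152.0° → +117.8°, shortest Δλ = -34.2° (west) — does not cross 180°.
Leg 3: +117.8° → -1.5°, shortest Δλ = -119.3° (west) — does not cross 180°.
Total crossings: 1.

1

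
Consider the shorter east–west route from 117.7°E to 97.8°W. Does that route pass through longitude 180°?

Yes

Naïve |-97.8 − 117.7| = 215.5° > 180°, so the shorter arc goes the other way round — across 180°.
Signed shortest Δλ = ((-97.8 − 117.7 + 180) mod 360) − 180 = 144.5°.
Going east by 144.5° from +117.7° passes through 180° before reaching -97.8°.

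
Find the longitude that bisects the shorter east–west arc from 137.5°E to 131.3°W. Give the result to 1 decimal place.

176.9°W

Signed shortest Δλ from +137.5° to -131.3° is +91.2°.
Midpoint longitude = +137.5° + (+91.2°)/2 = +137.5° + 45.6° = +183.1°.
Normalise into (−180°, 180°]: -176.9°.
(The naïve average (+137.5 + -131.3)/2 = 3.1° is on the wrong side of the globe.)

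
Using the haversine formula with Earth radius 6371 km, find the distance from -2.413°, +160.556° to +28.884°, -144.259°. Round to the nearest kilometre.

6824 km

Δλ = -144.259 − 160.556 = -304.815°; wrapped into (−180°, 180°]: 55.185°.
Δφ = 28.884 − -2.413 = 31.297°.
a = sin²(Δφ/2) + cos φ₁ · cos φ₂ · sin²(Δλ/2) = 0.260438.
c = 2·atan2(√a, √(1−a)) = 1.07114 rad → d = 6371·c ≈ 6824.23 km.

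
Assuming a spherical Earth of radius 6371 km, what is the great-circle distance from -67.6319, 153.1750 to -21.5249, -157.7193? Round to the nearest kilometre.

6135 km

Δλ = -157.7193 − 153.1750 = -310.8943°; wrapped into (−180°, 180°]: 49.1057°.
Δφ = -21.5249 − -67.6319 = 46.1070°.
a = sin²(Δφ/2) + cos φ₁ · cos φ₂ · sin²(Δλ/2) = 0.214470.
c = 2·atan2(√a, √(1−a)) = 0.96300 rad → d = 6371·c ≈ 6135.27 km.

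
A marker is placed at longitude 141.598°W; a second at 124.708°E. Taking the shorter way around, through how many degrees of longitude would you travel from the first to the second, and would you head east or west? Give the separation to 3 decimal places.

93.694° west

Raw difference: 124.708 − -141.598 = 266.306°.
Normalise into (−180°, 180°]: 266.306° − 360° = -93.694°.
Negative ⇒ the second point lies to the west; separation 93.694°.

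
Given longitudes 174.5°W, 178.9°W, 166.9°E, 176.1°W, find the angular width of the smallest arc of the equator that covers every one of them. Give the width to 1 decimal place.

Sort the longitudes: -178.9°, -176.1°, -174.5°, +166.9°.
Eastward gaps between consecutive values (wrapping around): 2.8°, 1.6°, 341.4°, 14.2°.
Largest gap = 341.4° ⇒ minimal covering band is its complement: 360° − 341.4° = 18.6°.
Band runs from +166.9° eastward to -174.5°, crossing the antimeridian.

18.6°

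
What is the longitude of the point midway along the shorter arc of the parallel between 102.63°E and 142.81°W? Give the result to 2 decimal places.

Signed shortest Δλ from +102.63° to -142.81° is +114.56°.
Midpoint longitude = +102.63° + (+114.56°)/2 = +102.63° + 57.28° = +159.91°.
(The naïve average (+102.63 + -142.81)/2 = -20.09° is on the wrong side of the globe.)

159.91°E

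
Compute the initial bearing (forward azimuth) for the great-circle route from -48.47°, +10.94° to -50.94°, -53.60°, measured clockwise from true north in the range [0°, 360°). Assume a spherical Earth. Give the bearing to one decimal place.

Δλ = -53.60 − 10.94 = -64.54°.
θ = atan2( sin Δλ · cos φ₂ , cos φ₁ · sin φ₂ − sin φ₁ · cos φ₂ · cos Δλ )
  = atan2(-0.56894, -0.31203) = -118.743° → normalised to [0°, 360°): 241.257°.

241.3°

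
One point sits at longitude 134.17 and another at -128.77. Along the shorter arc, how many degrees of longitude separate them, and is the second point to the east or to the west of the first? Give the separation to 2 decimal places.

97.06° east

Raw difference: -128.77 − 134.17 = -262.94°.
Normalise into (−180°, 180°]: -262.94° + 360° = 97.06°.
Positive ⇒ the second point lies to the east; separation 97.06°.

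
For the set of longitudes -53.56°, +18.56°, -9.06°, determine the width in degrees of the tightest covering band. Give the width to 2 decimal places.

72.12°

Sort the longitudes: -53.56°, -9.06°, +18.56°.
Eastward gaps between consecutive values (wrapping around): 44.50°, 27.62°, 287.88°.
Largest gap = 287.88° ⇒ minimal covering band is its complement: 360° − 287.88° = 72.12°.
Band runs from -53.56° eastward to +18.56°.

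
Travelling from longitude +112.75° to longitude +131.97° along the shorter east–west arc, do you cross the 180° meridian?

No

Signed shortest Δλ = ((131.97 − 112.75 + 180) mod 360) − 180 = 19.22°.
Going east by 19.22° from +112.75° reaches +131.97° without touching 180°.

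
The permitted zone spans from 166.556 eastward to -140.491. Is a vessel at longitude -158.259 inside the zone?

Yes

Band width going east from +166.556° to -140.491°: ((-140.491 − 166.556) mod 360) = 52.953°.
Offset of -158.259° east of the west edge: ((-158.259 − 166.556) mod 360) = 35.185°.
35.185° ≤ 52.953° ⇒ inside.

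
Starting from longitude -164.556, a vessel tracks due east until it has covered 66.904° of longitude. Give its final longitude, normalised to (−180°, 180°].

Start at -164.556°; shift +66.904° → -97.652°.
-97.652° already lies in (−180°, 180°].

-97.652°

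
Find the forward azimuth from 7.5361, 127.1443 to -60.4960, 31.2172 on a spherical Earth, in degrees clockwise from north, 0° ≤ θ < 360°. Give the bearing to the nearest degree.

210°

Δλ = 31.2172 − 127.1443 = -95.9271°.
θ = atan2( sin Δλ · cos φ₂ , cos φ₁ · sin φ₂ − sin φ₁ · cos φ₂ · cos Δλ )
  = atan2(-0.48985, -0.85613) = -150.223° → normalised to [0°, 360°): 209.777°.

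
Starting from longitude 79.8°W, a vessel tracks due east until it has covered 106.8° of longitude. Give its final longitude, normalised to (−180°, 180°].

27.0°E

Start at -79.8°; shift +106.8° → +27.0°.
+27.0° already lies in (−180°, 180°].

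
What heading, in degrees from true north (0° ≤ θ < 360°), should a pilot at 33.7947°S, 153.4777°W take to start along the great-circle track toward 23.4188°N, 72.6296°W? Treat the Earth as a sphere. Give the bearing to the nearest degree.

Δλ = -72.6296 − -153.4777 = 80.8481°.
θ = atan2( sin Δλ · cos φ₂ , cos φ₁ · sin φ₂ − sin φ₁ · cos φ₂ · cos Δλ )
  = atan2(0.90594, 0.41147) = 65.573° → normalised to [0°, 360°): 65.573°.

66°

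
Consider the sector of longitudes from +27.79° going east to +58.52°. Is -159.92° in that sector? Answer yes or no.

Band width going east from +27.79° to +58.52°: ((58.52 − 27.79) mod 360) = 30.73°.
Offset of -159.92° east of the west edge: ((-159.92 − 27.79) mod 360) = 172.29°.
172.29° > 30.73° ⇒ outside.

No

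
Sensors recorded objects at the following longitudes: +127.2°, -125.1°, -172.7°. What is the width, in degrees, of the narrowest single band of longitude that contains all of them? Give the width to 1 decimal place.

107.7°

Sort the longitudes: -172.7°, -125.1°, +127.2°.
Eastward gaps between consecutive values (wrapping around): 47.6°, 252.3°, 60.1°.
Largest gap = 252.3° ⇒ minimal covering band is its complement: 360° − 252.3° = 107.7°.
Band runs from +127.2° eastward to -125.1°, crossing the antimeridian.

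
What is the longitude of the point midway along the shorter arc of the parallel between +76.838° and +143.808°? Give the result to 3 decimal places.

+110.323°

Signed shortest Δλ from +76.838° to +143.808° is +66.970°.
Midpoint longitude = +76.838° + (+66.970°)/2 = +76.838° + 33.485° = +110.323°.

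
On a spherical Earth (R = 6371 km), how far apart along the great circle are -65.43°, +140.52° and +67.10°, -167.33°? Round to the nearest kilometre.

15301 km

Δλ = -167.33 − 140.52 = -307.85°; wrapped into (−180°, 180°]: 52.15°.
Δφ = 67.10 − -65.43 = 132.53°.
a = sin²(Δφ/2) + cos φ₁ · cos φ₂ · sin²(Δλ/2) = 0.869248.
c = 2·atan2(√a, √(1−a)) = 2.40163 rad → d = 6371·c ≈ 15300.81 km.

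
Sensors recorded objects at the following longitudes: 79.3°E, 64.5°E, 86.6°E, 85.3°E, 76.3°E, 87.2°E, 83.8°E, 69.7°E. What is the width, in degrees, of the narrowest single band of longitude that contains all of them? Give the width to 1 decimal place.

Sort the longitudes: +64.5°, +69.7°, +76.3°, +79.3°, +83.8°, +85.3°, +86.6°, +87.2°.
Eastward gaps between consecutive values (wrapping around): 5.2°, 6.6°, 3.0°, 4.5°, 1.5°, 1.3°, 0.6°, 337.3°.
Largest gap = 337.3° ⇒ minimal covering band is its complement: 360° − 337.3° = 22.7°.
Band runs from +64.5° eastward to +87.2°.

22.7°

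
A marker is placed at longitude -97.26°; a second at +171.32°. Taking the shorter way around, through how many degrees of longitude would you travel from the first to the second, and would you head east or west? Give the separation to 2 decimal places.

Raw difference: 171.32 − -97.26 = 268.58°.
Normalise into (−180°, 180°]: 268.58° − 360° = -91.42°.
Negative ⇒ the second point lies to the west; separation 91.42°.

91.42° west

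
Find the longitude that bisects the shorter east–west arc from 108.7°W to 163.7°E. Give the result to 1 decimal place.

152.5°W

Signed shortest Δλ from -108.7° to +163.7° is -87.6°.
Midpoint longitude = -108.7° + (-87.6°)/2 = -108.7° − 43.8° = -152.5°.
(The naïve average (-108.7 + +163.7)/2 = 27.5° is on the wrong side of the globe.)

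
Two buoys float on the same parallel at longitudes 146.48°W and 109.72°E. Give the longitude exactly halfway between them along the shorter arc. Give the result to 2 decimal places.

Signed shortest Δλ from -146.48° to +109.72° is -103.80°.
Midpoint longitude = -146.48° + (-103.80°)/2 = -146.48° − 51.90° = -198.38°.
Normalise into (−180°, 180°]: +161.62°.
(The naïve average (-146.48 + +109.72)/2 = -18.38° is on the wrong side of the globe.)

161.62°E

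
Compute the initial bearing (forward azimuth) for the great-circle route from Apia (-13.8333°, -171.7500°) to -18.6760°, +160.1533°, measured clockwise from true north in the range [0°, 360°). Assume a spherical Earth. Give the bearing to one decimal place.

256.0°

Δλ = 160.1533 − -171.7500 = 331.9033°; wrapped into (−180°, 180°]: -28.0967°.
θ = atan2( sin Δλ · cos φ₂ , cos φ₁ · sin φ₂ − sin φ₁ · cos φ₂ · cos Δλ )
  = atan2(-0.44616, -0.11111) = -103.985° → normalised to [0°, 360°): 256.015°.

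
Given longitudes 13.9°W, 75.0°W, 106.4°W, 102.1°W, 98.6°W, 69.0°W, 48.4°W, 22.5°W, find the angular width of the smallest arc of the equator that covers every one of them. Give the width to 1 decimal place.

92.5°

Sort the longitudes: -106.4°, -102.1°, -98.6°, -75.0°, -69.0°, -48.4°, -22.5°, -13.9°.
Eastward gaps between consecutive values (wrapping around): 4.3°, 3.5°, 23.6°, 6.0°, 20.6°, 25.9°, 8.6°, 267.5°.
Largest gap = 267.5° ⇒ minimal covering band is its complement: 360° − 267.5° = 92.5°.
Band runs from -106.4° eastward to -13.9°.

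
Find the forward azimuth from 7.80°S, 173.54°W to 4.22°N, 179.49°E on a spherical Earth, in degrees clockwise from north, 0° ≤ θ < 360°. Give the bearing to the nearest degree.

Δλ = 179.49 − -173.54 = 353.03°; wrapped into (−180°, 180°]: -6.97°.
θ = atan2( sin Δλ · cos φ₂ , cos φ₁ · sin φ₂ − sin φ₁ · cos φ₂ · cos Δλ )
  = atan2(-0.12102, 0.20725) = -30.282° → normalised to [0°, 360°): 329.718°.

330°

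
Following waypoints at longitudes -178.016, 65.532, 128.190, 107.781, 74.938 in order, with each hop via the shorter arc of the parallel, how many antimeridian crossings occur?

Leg 1: -178.016° → +65.532°, shortest Δλ = -116.452° (west) — crosses 180°.
Leg 2: +65.532° → +128.190°, shortest Δλ = 62.658° (east) — does not cross 180°.
Leg 3: +128.190° → +107.781°, shortest Δλ = -20.409° (west) — does not cross 180°.
Leg 4: +107.781° → +74.938°, shortest Δλ = -32.843° (west) — does not cross 180°.
Total crossings: 1.

1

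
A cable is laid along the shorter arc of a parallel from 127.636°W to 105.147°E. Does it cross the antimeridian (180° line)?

Naïve |105.147 − -127.636| = 232.783° > 180°, so the shorter arc goes the other way round — across 180°.
Signed shortest Δλ = ((105.147 − -127.636 + 180) mod 360) − 180 = -127.217°.
Going west by 127.217° from -127.636° passes through 180° before reaching +105.147°.

Yes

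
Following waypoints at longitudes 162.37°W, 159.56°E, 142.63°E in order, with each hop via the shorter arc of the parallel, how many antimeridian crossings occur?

1

Leg 1: -162.37° → +159.56°, shortest Δλ = -38.07° (west) — crosses 180°.
Leg 2: +159.56° → +142.63°, shortest Δλ = -16.93° (west) — does not cross 180°.
Total crossings: 1.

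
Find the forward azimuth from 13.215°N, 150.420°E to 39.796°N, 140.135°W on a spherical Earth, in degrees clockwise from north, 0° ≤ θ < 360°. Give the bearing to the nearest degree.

52°

Δλ = -140.135 − 150.420 = -290.555°; wrapped into (−180°, 180°]: 69.445°.
θ = atan2( sin Δλ · cos φ₂ , cos φ₁ · sin φ₂ − sin φ₁ · cos φ₂ · cos Δλ )
  = atan2(0.71941, 0.56144) = 52.031° → normalised to [0°, 360°): 52.031°.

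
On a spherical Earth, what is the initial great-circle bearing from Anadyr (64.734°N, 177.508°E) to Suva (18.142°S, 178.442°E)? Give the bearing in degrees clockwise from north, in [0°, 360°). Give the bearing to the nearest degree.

Δλ = 178.442 − 177.508 = 0.934°.
θ = atan2( sin Δλ · cos φ₂ , cos φ₁ · sin φ₂ − sin φ₁ · cos φ₂ · cos Δλ )
  = atan2(0.01549, -0.99217) = 179.106° → normalised to [0°, 360°): 179.106°.

179°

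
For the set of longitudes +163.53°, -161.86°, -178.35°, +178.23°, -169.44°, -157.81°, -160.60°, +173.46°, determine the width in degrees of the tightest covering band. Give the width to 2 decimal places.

38.66°

Sort the longitudes: -178.35°, -169.44°, -161.86°, -160.60°, -157.81°, +163.53°, +173.46°, +178.23°.
Eastward gaps between consecutive values (wrapping around): 8.91°, 7.58°, 1.26°, 2.79°, 321.34°, 9.93°, 4.77°, 3.42°.
Largest gap = 321.34° ⇒ minimal covering band is its complement: 360° − 321.34° = 38.66°.
Band runs from +163.53° eastward to -157.81°, crossing the antimeridian.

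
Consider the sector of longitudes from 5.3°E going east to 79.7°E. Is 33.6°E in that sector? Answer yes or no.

Band width going east from +5.3° to +79.7°: ((79.7 − 5.3) mod 360) = 74.4°.
Offset of +33.6° east of the west edge: ((33.6 − 5.3) mod 360) = 28.3°.
28.3° ≤ 74.4° ⇒ inside.

Yes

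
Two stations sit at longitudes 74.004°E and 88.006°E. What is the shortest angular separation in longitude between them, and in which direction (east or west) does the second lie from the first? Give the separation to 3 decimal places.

Raw difference: 88.006 − 74.004 = 14.002°.
Normalise into (−180°, 180°]: 14.002° stays 14.002°.
Positive ⇒ the second point lies to the east; separation 14.002°.

14.002° east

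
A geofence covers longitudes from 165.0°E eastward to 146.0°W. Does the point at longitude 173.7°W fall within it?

Band width going east from +165.0° to -146.0°: ((-146.0 − 165.0) mod 360) = 49.0°.
Offset of -173.7° east of the west edge: ((-173.7 − 165.0) mod 360) = 21.3°.
21.3° ≤ 49.0° ⇒ inside.

Yes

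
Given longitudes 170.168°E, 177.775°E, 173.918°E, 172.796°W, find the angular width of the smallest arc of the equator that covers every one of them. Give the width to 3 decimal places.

17.036°

Sort the longitudes: -172.796°, +170.168°, +173.918°, +177.775°.
Eastward gaps between consecutive values (wrapping around): 342.964°, 3.750°, 3.857°, 9.429°.
Largest gap = 342.964° ⇒ minimal covering band is its complement: 360° − 342.964° = 17.036°.
Band runs from +170.168° eastward to -172.796°, crossing the antimeridian.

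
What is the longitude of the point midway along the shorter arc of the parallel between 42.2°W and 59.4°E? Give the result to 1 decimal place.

8.6°E

Signed shortest Δλ from -42.2° to +59.4° is +101.6°.
Midpoint longitude = -42.2° + (+101.6°)/2 = -42.2° + 50.8° = +8.6°.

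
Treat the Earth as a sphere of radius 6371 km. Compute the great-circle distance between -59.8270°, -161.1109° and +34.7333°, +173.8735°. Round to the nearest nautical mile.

Δλ = 173.8735 − -161.1109 = 334.9844°; wrapped into (−180°, 180°]: -25.0156°.
Δφ = 34.7333 − -59.8270 = 94.5603°.
a = sin²(Δφ/2) + cos φ₁ · cos φ₂ · sin²(Δλ/2) = 0.559128.
c = 2·atan2(√a, √(1−a)) = 1.68933 rad → d = 6371·c ≈ 10762.72 km ≈ 5811.40 nmi.

5811 nmi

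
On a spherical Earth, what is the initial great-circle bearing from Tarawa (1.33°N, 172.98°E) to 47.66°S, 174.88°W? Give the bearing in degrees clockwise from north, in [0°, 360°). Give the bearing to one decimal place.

Δλ = -174.88 − 172.98 = -347.86°; wrapped into (−180°, 180°]: 12.14°.
θ = atan2( sin Δλ · cos φ₂ , cos φ₁ · sin φ₂ − sin φ₁ · cos φ₂ · cos Δλ )
  = atan2(0.14164, -0.75425) = 169.364° → normalised to [0°, 360°): 169.364°.

169.4°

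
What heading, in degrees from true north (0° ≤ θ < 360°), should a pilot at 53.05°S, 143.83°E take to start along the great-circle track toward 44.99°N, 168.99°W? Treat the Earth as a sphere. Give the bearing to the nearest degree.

Δλ = -168.99 − 143.83 = -312.82°; wrapped into (−180°, 180°]: 47.18°.
θ = atan2( sin Δλ · cos φ₂ , cos φ₁ · sin φ₂ − sin φ₁ · cos φ₂ · cos Δλ )
  = atan2(0.51875, 0.80914) = 32.664° → normalised to [0°, 360°): 32.664°.

33°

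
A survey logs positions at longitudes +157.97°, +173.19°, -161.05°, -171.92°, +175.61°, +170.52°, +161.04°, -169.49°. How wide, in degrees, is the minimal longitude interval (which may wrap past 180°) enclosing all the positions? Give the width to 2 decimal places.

40.98°

Sort the longitudes: -171.92°, -169.49°, -161.05°, +157.97°, +161.04°, +170.52°, +173.19°, +175.61°.
Eastward gaps between consecutive values (wrapping around): 2.43°, 8.44°, 319.02°, 3.07°, 9.48°, 2.67°, 2.42°, 12.47°.
Largest gap = 319.02° ⇒ minimal covering band is its complement: 360° − 319.02° = 40.98°.
Band runs from +157.97° eastward to -161.05°, crossing the antimeridian.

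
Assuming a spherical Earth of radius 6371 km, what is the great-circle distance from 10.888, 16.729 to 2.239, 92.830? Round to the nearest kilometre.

Δλ = 92.830 − 16.729 = 76.101°.
Δφ = 2.239 − 10.888 = -8.649°.
a = sin²(Δφ/2) + cos φ₁ · cos φ₂ · sin²(Δλ/2) = 0.378457.
c = 2·atan2(√a, √(1−a)) = 1.32525 rad → d = 6371·c ≈ 8443.17 km.

8443 km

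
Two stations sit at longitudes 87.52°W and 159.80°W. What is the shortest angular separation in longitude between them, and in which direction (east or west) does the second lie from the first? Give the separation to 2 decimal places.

72.28° west

Raw difference: -159.80 − -87.52 = -72.28°.
Normalise into (−180°, 180°]: -72.28° stays -72.28°.
Negative ⇒ the second point lies to the west; separation 72.28°.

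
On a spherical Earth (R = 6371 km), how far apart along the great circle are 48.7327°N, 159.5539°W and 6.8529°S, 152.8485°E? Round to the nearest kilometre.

Δλ = 152.8485 − -159.5539 = 312.4024°; wrapped into (−180°, 180°]: -47.5976°.
Δφ = -6.8529 − 48.7327 = -55.5856°.
a = sin²(Δφ/2) + cos φ₁ · cos φ₂ · sin²(Δλ/2) = 0.324046.
c = 2·atan2(√a, √(1−a)) = 1.21119 rad → d = 6371·c ≈ 7716.48 km.

7716 km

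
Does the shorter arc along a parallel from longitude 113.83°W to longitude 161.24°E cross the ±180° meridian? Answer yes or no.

Naïve |161.24 − -113.83| = 275.07° > 180°, so the shorter arc goes the other way round — across 180°.
Signed shortest Δλ = ((161.24 − -113.83 + 180) mod 360) − 180 = -84.93°.
Going west by 84.93° from -113.83° passes through 180° before reaching +161.24°.

Yes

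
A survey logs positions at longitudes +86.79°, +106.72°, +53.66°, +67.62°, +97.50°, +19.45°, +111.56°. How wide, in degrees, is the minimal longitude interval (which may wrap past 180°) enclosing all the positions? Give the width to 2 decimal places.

92.11°

Sort the longitudes: +19.45°, +53.66°, +67.62°, +86.79°, +97.50°, +106.72°, +111.56°.
Eastward gaps between consecutive values (wrapping around): 34.21°, 13.96°, 19.17°, 10.71°, 9.22°, 4.84°, 267.89°.
Largest gap = 267.89° ⇒ minimal covering band is its complement: 360° − 267.89° = 92.11°.
Band runs from +19.45° eastward to +111.56°.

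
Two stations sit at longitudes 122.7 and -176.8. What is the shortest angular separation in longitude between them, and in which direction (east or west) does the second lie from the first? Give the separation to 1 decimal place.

60.5° east

Raw difference: -176.8 − 122.7 = -299.5°.
Normalise into (−180°, 180°]: -299.5° + 360° = 60.5°.
Positive ⇒ the second point lies to the east; separation 60.5°.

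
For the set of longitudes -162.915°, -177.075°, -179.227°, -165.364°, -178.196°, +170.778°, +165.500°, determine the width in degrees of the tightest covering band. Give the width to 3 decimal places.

Sort the longitudes: -179.227°, -178.196°, -177.075°, -165.364°, -162.915°, +165.500°, +170.778°.
Eastward gaps between consecutive values (wrapping around): 1.031°, 1.121°, 11.711°, 2.449°, 328.415°, 5.278°, 9.995°.
Largest gap = 328.415° ⇒ minimal covering band is its complement: 360° − 328.415° = 31.585°.
Band runs from +165.500° eastward to -162.915°, crossing the antimeridian.

31.585°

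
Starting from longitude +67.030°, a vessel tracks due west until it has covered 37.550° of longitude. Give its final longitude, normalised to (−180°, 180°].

Start at +67.030°; shift −37.550° → +29.480°.
+29.480° already lies in (−180°, 180°].

+29.480°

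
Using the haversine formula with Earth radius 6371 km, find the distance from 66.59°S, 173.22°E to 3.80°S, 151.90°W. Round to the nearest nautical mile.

Δλ = -151.90 − 173.22 = -325.12°; wrapped into (−180°, 180°]: 34.88°.
Δφ = -3.80 − -66.59 = 62.79°.
a = sin²(Δφ/2) + cos φ₁ · cos φ₂ · sin²(Δλ/2) = 0.306983.
c = 2·atan2(√a, √(1−a)) = 1.17447 rad → d = 6371·c ≈ 7482.53 km ≈ 4040.24 nmi.

4040 nmi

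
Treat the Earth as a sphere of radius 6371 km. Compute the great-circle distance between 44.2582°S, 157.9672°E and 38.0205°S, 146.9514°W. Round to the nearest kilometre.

Δλ = -146.9514 − 157.9672 = -304.9186°; wrapped into (−180°, 180°]: 55.0814°.
Δφ = -38.0205 − -44.2582 = 6.2377°.
a = sin²(Δφ/2) + cos φ₁ · cos φ₂ · sin²(Δλ/2) = 0.123586.
c = 2·atan2(√a, √(1−a)) = 0.71845 rad → d = 6371·c ≈ 4577.24 km.

4577 km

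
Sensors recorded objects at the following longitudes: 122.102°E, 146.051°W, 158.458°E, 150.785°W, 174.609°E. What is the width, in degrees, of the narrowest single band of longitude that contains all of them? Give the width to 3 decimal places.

Sort the longitudes: -150.785°, -146.051°, +122.102°, +158.458°, +174.609°.
Eastward gaps between consecutive values (wrapping around): 4.734°, 268.153°, 36.356°, 16.151°, 34.606°.
Largest gap = 268.153° ⇒ minimal covering band is its complement: 360° − 268.153° = 91.847°.
Band runs from +122.102° eastward to -146.051°, crossing the antimeridian.

91.847°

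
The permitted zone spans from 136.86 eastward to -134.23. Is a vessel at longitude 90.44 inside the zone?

Band width going east from +136.86° to -134.23°: ((-134.23 − 136.86) mod 360) = 88.91°.
Offset of +90.44° east of the west edge: ((90.44 − 136.86) mod 360) = 313.58°.
313.58° > 88.91° ⇒ outside.

No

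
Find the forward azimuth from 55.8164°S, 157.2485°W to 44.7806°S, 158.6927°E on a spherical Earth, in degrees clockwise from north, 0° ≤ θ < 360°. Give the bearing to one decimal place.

273.0°

Δλ = 158.6927 − -157.2485 = 315.9412°; wrapped into (−180°, 180°]: -44.0588°.
θ = atan2( sin Δλ · cos φ₂ , cos φ₁ · sin φ₂ − sin φ₁ · cos φ₂ · cos Δλ )
  = atan2(-0.49360, 0.02620) = -86.961° → normalised to [0°, 360°): 273.039°.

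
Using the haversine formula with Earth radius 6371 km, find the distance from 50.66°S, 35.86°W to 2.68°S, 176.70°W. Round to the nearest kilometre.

Δλ = -176.70 − -35.86 = -140.84°.
Δφ = -2.68 − -50.66 = 47.98°.
a = sin²(Δφ/2) + cos φ₁ · cos φ₂ · sin²(Δλ/2) = 0.727417.
c = 2·atan2(√a, √(1−a)) = 2.04298 rad → d = 6371·c ≈ 13015.83 km.

13016 km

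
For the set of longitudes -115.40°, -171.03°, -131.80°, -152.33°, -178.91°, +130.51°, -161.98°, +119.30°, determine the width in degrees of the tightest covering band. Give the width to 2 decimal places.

Sort the longitudes: -178.91°, -171.03°, -161.98°, -152.33°, -131.80°, -115.40°, +119.30°, +130.51°.
Eastward gaps between consecutive values (wrapping around): 7.88°, 9.05°, 9.65°, 20.53°, 16.40°, 234.70°, 11.21°, 50.58°.
Largest gap = 234.70° ⇒ minimal covering band is its complement: 360° − 234.70° = 125.30°.
Band runs from +119.30° eastward to -115.40°, crossing the antimeridian.

125.30°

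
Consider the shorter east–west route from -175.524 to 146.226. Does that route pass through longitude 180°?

Naïve |146.226 − -175.524| = 321.75° > 180°, so the shorter arc goes the other way round — across 180°.
Signed shortest Δλ = ((146.226 − -175.524 + 180) mod 360) − 180 = -38.25°.
Going west by 38.25° from -175.524° passes through 180° before reaching +146.226°.

Yes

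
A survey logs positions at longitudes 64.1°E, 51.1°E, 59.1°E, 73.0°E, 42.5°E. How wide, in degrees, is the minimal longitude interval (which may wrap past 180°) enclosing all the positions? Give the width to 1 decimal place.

Sort the longitudes: +42.5°, +51.1°, +59.1°, +64.1°, +73.0°.
Eastward gaps between consecutive values (wrapping around): 8.6°, 8.0°, 5.0°, 8.9°, 329.5°.
Largest gap = 329.5° ⇒ minimal covering band is its complement: 360° − 329.5° = 30.5°.
Band runs from +42.5° eastward to +73.0°.

30.5°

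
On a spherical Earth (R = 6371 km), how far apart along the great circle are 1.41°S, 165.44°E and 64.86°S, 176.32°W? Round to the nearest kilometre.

7206 km

Δλ = -176.32 − 165.44 = -341.76°; wrapped into (−180°, 180°]: 18.24°.
Δφ = -64.86 − -1.41 = -63.45°.
a = sin²(Δφ/2) + cos φ₁ · cos φ₂ · sin²(Δλ/2) = 0.287181.
c = 2·atan2(√a, √(1−a)) = 1.13113 rad → d = 6371·c ≈ 7206.42 km.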